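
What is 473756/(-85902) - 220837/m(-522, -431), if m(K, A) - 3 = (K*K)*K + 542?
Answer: -33683118436447/6109182859953 ≈ -5.5135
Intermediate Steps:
m(K, A) = 545 + K³ (m(K, A) = 3 + ((K*K)*K + 542) = 3 + (K²*K + 542) = 3 + (K³ + 542) = 3 + (542 + K³) = 545 + K³)
473756/(-85902) - 220837/m(-522, -431) = 473756/(-85902) - 220837/(545 + (-522)³) = 473756*(-1/85902) - 220837/(545 - 142236648) = -236878/42951 - 220837/(-142236103) = -236878/42951 - 220837*(-1/142236103) = -236878/42951 + 220837/142236103 = -33683118436447/6109182859953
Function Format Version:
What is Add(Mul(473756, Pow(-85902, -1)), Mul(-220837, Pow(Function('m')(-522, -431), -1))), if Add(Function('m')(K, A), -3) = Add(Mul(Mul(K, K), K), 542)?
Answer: Rational(-33683118436447, 6109182859953) ≈ -5.5135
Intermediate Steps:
Function('m')(K, A) = Add(545, Pow(K, 3)) (Function('m')(K, A) = Add(3, Add(Mul(Mul(K, K), K), 542)) = Add(3, Add(Mul(Pow(K, 2), K), 542)) = Add(3, Add(Pow(K, 3), 542)) = Add(3, Add(542, Pow(K, 3))) = Add(545, Pow(K, 3)))
Add(Mul(473756, Pow(-85902, -1)), Mul(-220837, Pow(Function('m')(-522, -431), -1))) = Add(Mul(473756, Pow(-85902, -1)), Mul(-220837, Pow(Add(545, Pow(-522, 3)), -1))) = Add(Mul(473756, Rational(-1, 85902)), Mul(-220837, Pow(Add(545, -142236648), -1))) = Add(Rational(-236878, 42951), Mul(-220837, Pow(-142236103, -1))) = Add(Rational(-236878, 42951), Mul(-220837, Rational(-1, 142236103))) = Add(Rational(-236878, 42951), Rational(220837, 142236103)) = Rational(-33683118436447, 6109182859953)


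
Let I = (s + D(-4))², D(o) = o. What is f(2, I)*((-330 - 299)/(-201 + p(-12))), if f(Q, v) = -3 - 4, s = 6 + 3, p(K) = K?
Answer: -4403/213 ≈ -20.671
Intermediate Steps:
s = 9
I = 25 (I = (9 - 4)² = 5² = 25)
f(Q, v) = -7
f(2, I)*((-330 - 299)/(-201 + p(-12))) = -7*(-330 - 299)/(-201 - 12) = -(-4403)/(-213) = -(-4403)*(-1)/213 = -7*629/213 = -4403/213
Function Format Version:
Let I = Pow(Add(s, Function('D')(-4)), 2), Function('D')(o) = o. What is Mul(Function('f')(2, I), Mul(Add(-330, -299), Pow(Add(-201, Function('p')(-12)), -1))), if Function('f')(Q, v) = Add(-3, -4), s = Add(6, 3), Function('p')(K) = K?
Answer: Rational(-4403, 213) ≈ -20.671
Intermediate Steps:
s = 9
I = 25 (I = Pow(Add(9, -4), 2) = Pow(5, 2) = 25)
Function('f')(Q, v) = -7
Mul(Function('f')(2, I), Mul(Add(-330, -299), Pow(Add(-201, Function('p')(-12)), -1))) = Mul(-7, Mul(Add(-330, -299), Pow(Add(-201, -12), -1))) = Mul(-7, Mul(-629, Pow(-213, -1))) = Mul(-7, Mul(-629, Rational(-1, 213))) = Mul(-7, Rational(629, 213)) = Rational(-4403, 213)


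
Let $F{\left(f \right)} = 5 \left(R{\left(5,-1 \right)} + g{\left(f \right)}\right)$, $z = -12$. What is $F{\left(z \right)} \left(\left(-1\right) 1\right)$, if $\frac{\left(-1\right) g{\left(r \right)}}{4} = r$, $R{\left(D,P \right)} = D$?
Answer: $-265$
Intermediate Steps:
$g{\left(r \right)} = - 4 r$
$F{\left(f \right)} = 25 - 20 f$ ($F{\left(f \right)} = 5 \left(5 - 4 f\right) = 25 - 20 f$)
$F{\left(z \right)} \left(\left(-1\right) 1\right) = \left(25 - -240\right) \left(\left(-1\right) 1\right) = \left(25 + 240\right) \left(-1\right) = 265 \left(-1\right) = -265$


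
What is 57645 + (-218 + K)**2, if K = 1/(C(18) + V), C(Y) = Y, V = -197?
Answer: 3369797974/32041 ≈ 1.0517e+5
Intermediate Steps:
K = -1/179 (K = 1/(18 - 197) = 1/(-179) = -1/179 ≈ -0.0055866)
57645 + (-218 + K)**2 = 57645 + (-218 - 1/179)**2 = 57645 + (-39023/179)**2 = 57645 + 1522794529/32041 = 3369797974/32041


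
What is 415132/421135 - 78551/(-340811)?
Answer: 174562127437/143527440485 ≈ 1.2162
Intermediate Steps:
415132/421135 - 78551/(-340811) = 415132*(1/421135) - 78551*(-1/340811) = 415132/421135 + 78551/340811 = 174562127437/143527440485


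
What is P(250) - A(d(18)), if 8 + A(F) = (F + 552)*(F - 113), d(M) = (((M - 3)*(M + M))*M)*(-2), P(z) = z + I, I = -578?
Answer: -369317384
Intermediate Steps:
P(z) = -578 + z (P(z) = z - 578 = -578 + z)
d(M) = -4*M**2*(-3 + M) (d(M) = (((-3 + M)*(2*M))*M)*(-2) = ((2*M*(-3 + M))*M)*(-2) = (2*M**2*(-3 + M))*(-2) = -4*M**2*(-3 + M))
A(F) = -8 + (-113 + F)*(552 + F) (A(F) = -8 + (F + 552)*(F - 113) = -8 + (552 + F)*(-113 + F) = -8 + (-113 + F)*(552 + F))
P(250) - A(d(18)) = (-578 + 250) - (-62384 + (4*18**2*(3 - 1*18))**2 + 439*(4*18**2*(3 - 1*18))) = -328 - (-62384 + (4*324*(3 - 18))**2 + 439*(4*324*(3 - 18))) = -328 - (-62384 + (4*324*(-15))**2 + 439*(4*324*(-15))) = -328 - (-62384 + (-19440)**2 + 439*(-19440)) = -328 - (-62384 + 377913600 - 8534160) = -328 - 1*369317056 = -328 - 369317056 = -369317384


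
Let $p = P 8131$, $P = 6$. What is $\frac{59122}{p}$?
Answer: $\frac{29561}{24393} \approx 1.2119$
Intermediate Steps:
$p = 48786$ ($p = 6 \cdot 8131 = 48786$)
$\frac{59122}{p} = \frac{59122}{48786} = 59122 \cdot \frac{1}{48786} = \frac{29561}{24393}$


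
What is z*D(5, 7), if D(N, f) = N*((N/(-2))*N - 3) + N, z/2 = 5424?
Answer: -786480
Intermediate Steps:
z = 10848 (z = 2*5424 = 10848)
D(N, f) = N + N*(-3 - N²/2) (D(N, f) = N*((N*(-½))*N - 3) + N = N*((-N/2)*N - 3) + N = N*(-N²/2 - 3) + N = N*(-3 - N²/2) + N = N + N*(-3 - N²/2))
z*D(5, 7) = 10848*(-½*5*(4 + 5²)) = 10848*(-½*5*(4 + 25)) = 10848*(-½*5*29) = 10848*(-145/2) = -786480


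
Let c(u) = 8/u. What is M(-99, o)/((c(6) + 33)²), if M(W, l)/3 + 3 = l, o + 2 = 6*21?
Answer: 3267/10609 ≈ 0.30795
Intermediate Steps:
o = 124 (o = -2 + 6*21 = -2 + 126 = 124)
M(W, l) = -9 + 3*l
M(-99, o)/((c(6) + 33)²) = (-9 + 3*124)/((8/6 + 33)²) = (-9 + 372)/((8*(⅙) + 33)²) = 363/((4/3 + 33)²) = 363/((103/3)²) = 363/(10609/9) = 363*(9/10609) = 3267/10609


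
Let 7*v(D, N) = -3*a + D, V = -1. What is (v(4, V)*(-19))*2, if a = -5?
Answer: -722/7 ≈ -103.14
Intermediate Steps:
v(D, N) = 15/7 + D/7 (v(D, N) = (-3*(-5) + D)/7 = (15 + D)/7 = 15/7 + D/7)
(v(4, V)*(-19))*2 = ((15/7 + (⅐)*4)*(-19))*2 = ((15/7 + 4/7)*(-19))*2 = ((19/7)*(-19))*2 = -361/7*2 = -722/7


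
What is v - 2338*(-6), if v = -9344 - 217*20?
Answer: 344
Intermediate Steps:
v = -13684 (v = -9344 - 4340 = -13684)
v - 2338*(-6) = -13684 - 2338*(-6) = -13684 - 1*(-14028) = -13684 + 14028 = 344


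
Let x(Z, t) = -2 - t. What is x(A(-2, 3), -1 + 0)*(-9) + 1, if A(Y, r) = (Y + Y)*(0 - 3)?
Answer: 10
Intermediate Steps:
A(Y, r) = -6*Y (A(Y, r) = (2*Y)*(-3) = -6*Y)
x(A(-2, 3), -1 + 0)*(-9) + 1 = (-2 - (-1 + 0))*(-9) + 1 = (-2 - 1*(-1))*(-9) + 1 = (-2 + 1)*(-9) + 1 = -1*(-9) + 1 = 9 + 1 = 10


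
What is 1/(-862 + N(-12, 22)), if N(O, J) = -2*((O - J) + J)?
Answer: -1/838 ≈ -0.0011933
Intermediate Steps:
N(O, J) = -2*O
1/(-862 + N(-12, 22)) = 1/(-862 - 2*(-12)) = 1/(-862 + 24) = 1/(-838) = -1/838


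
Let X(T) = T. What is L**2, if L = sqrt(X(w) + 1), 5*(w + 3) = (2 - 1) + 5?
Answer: -4/5 ≈ -0.80000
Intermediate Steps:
w = -9/5 (w = -3 + ((2 - 1) + 5)/5 = -3 + (1 + 5)/5 = -3 + (1/5)*6 = -3 + 6/5 = -9/5 ≈ -1.8000)
L = 2*I*sqrt(5)/5 (L = sqrt(-9/5 + 1) = sqrt(-4/5) = 2*I*sqrt(5)/5 ≈ 0.89443*I)
L**2 = (2*I*sqrt(5)/5)**2 = -4/5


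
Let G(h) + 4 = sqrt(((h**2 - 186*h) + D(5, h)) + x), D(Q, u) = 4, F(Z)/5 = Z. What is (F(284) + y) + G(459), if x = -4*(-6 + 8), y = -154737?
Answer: -153321 + sqrt(125303) ≈ -1.5297e+5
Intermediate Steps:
F(Z) = 5*Z
x = -8 (x = -4*2 = -8)
G(h) = -4 + sqrt(-4 + h**2 - 186*h) (G(h) = -4 + sqrt(((h**2 - 186*h) + 4) - 8) = -4 + sqrt((4 + h**2 - 186*h) - 8) = -4 + sqrt(-4 + h**2 - 186*h))
(F(284) + y) + G(459) = (5*284 - 154737) + (-4 + sqrt(-4 + 459**2 - 186*459)) = (1420 - 154737) + (-4 + sqrt(-4 + 210681 - 85374)) = -153317 + (-4 + sqrt(125303)) = -153321 + sqrt(125303)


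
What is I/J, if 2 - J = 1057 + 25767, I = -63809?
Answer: 63809/26822 ≈ 2.3790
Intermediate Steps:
J = -26822 (J = 2 - (1057 + 25767) = 2 - 1*26824 = 2 - 26824 = -26822)
I/J = -63809/(-26822) = -63809*(-1/26822) = 63809/26822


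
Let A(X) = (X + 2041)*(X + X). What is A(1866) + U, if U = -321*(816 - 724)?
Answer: 14551392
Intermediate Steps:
A(X) = 2*X*(2041 + X) (A(X) = (2041 + X)*(2*X) = 2*X*(2041 + X))
U = -29532 (U = -321*92 = -29532)
A(1866) + U = 2*1866*(2041 + 1866) - 29532 = 2*1866*3907 - 29532 = 14580924 - 29532 = 14551392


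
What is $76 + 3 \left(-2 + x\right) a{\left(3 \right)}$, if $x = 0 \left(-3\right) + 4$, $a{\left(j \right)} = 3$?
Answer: $94$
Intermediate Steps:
$x = 4$ ($x = 0 + 4 = 4$)
$76 + 3 \left(-2 + x\right) a{\left(3 \right)} = 76 + 3 \left(-2 + 4\right) 3 = 76 + 3 \cdot 2 \cdot 3 = 76 + 6 \cdot 3 = 76 + 18 = 94$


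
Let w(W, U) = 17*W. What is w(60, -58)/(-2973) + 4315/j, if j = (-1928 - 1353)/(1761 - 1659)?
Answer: -25722610/191263 ≈ -134.49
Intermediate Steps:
j = -193/6 (j = -3281/102 = -3281*1/102 = -193/6 ≈ -32.167)
w(60, -58)/(-2973) + 4315/j = (17*60)/(-2973) + 4315/(-193/6) = 1020*(-1/2973) + 4315*(-6/193) = -340/991 - 25890/193 = -25722610/191263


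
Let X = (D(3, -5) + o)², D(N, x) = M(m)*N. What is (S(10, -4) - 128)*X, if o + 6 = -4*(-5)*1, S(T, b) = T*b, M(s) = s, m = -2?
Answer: -10752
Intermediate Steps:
D(N, x) = -2*N
o = 14 (o = -6 - 4*(-5)*1 = -6 + 20*1 = -6 + 20 = 14)
X = 64 (X = (-2*3 + 14)² = (-6 + 14)² = 8² = 64)
(S(10, -4) - 128)*X = (10*(-4) - 128)*64 = (-40 - 128)*64 = -168*64 = -10752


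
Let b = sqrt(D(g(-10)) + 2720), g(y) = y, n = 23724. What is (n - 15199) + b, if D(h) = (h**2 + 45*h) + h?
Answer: 8525 + 2*sqrt(590) ≈ 8573.6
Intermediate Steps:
D(h) = h**2 + 46*h
b = 2*sqrt(590) (b = sqrt(-10*(46 - 10) + 2720) = sqrt(-10*36 + 2720) = sqrt(-360 + 2720) = sqrt(2360) = 2*sqrt(590) ≈ 48.580)
(n - 15199) + b = (23724 - 15199) + 2*sqrt(590) = 8525 + 2*sqrt(590)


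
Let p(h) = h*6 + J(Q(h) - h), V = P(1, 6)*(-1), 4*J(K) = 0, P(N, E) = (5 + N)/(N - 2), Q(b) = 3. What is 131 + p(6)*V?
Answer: 347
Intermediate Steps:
P(N, E) = (5 + N)/(-2 + N)
J(K) = 0 (J(K) = (¼)*0 = 0)
V = 6 (V = ((5 + 1)/(-2 + 1))*(-1) = (6/(-1))*(-1) = -1*6*(-1) = -6*(-1) = 6)
p(h) = 6*h (p(h) = h*6 + 0 = 6*h + 0 = 6*h)
131 + p(6)*V = 131 + (6*6)*6 = 131 + 36*6 = 131 + 216 = 347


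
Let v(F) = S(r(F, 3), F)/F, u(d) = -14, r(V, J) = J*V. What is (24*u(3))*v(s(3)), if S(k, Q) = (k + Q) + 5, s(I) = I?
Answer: -1904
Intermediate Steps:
S(k, Q) = 5 + Q + k (S(k, Q) = (Q + k) + 5 = 5 + Q + k)
v(F) = (5 + 4*F)/F (v(F) = (5 + F + 3*F)/F = (5 + 4*F)/F)
(24*u(3))*v(s(3)) = (24*(-14))*(4 + 5/3) = -336*(4 + 5*(1/3)) = -336*(4 + 5/3) = -336*17/3 = -1904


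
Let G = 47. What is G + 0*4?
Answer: 47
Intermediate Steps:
G + 0*4 = 47 + 0*4 = 47 + 0 = 47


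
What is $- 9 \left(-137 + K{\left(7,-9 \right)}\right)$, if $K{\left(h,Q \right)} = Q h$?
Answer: $1800$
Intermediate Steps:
$- 9 \left(-137 + K{\left(7,-9 \right)}\right) = - 9 \left(-137 - 63\right) = \left(-9\right) \left(-200\right) = 1800$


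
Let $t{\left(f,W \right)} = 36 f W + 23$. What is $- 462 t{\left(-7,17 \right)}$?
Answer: $1968582$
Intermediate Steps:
$t{\left(f,W \right)} = 23 + 36 W f$ ($t{\left(f,W \right)} = 36 W f + 23 = 23 + 36 W f$)
$- 462 t{\left(-7,17 \right)} = - 462 \left(23 + 36 \cdot 17 \left(-7\right)\right) = - 462 \left(23 - 4284\right) = \left(-462\right) \left(-4261\right) = 1968582$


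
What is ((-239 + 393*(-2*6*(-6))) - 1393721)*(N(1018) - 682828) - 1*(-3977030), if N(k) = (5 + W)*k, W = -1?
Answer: 926956611014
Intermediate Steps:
N(k) = 4*k (N(k) = (5 - 1)*k = 4*k)
((-239 + 393*(-2*6*(-6))) - 1393721)*(N(1018) - 682828) - 1*(-3977030) = ((-239 + 393*(-2*6*(-6))) - 1393721)*(4*1018 - 682828) - 1*(-3977030) = ((-239 + 393*(-12*(-6))) - 1393721)*(4072 - 682828) + 3977030 = ((-239 + 393*72) - 1393721)*(-678756) + 3977030 = ((-239 + 28296) - 1393721)*(-678756) + 3977030 = (28057 - 1393721)*(-678756) + 3977030 = -1365664*(-678756) + 3977030 = 926952633984 + 3977030 = 926956611014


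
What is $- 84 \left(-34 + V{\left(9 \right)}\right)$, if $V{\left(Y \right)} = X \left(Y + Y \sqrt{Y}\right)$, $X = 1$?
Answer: $-168$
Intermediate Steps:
$V{\left(Y \right)} = Y + Y^{\frac{3}{2}}$ ($V{\left(Y \right)} = 1 \left(Y + Y \sqrt{Y}\right) = 1 \left(Y + Y^{\frac{3}{2}}\right) = Y + Y^{\frac{3}{2}}$)
$- 84 \left(-34 + V{\left(9 \right)}\right) = - 84 \left(-34 + \left(9 + 9^{\frac{3}{2}}\right)\right) = - 84 \left(-34 + \left(9 + 27\right)\right) = - 84 \left(-34 + 36\right) = \left(-84\right) 2 = -168$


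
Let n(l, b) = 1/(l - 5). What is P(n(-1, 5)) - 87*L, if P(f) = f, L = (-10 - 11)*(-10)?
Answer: -109621/6 ≈ -18270.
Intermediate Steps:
n(l, b) = 1/(-5 + l)
L = 210 (L = -21*(-10) = 210)
P(n(-1, 5)) - 87*L = 1/(-5 - 1) - 87*210 = 1/(-6) - 18270 = -1/6 - 18270 = -109621/6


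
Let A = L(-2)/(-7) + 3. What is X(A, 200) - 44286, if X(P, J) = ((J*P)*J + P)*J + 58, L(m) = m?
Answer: 183695004/7 ≈ 2.6242e+7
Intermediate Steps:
A = 23/7 (A = -2/(-7) + 3 = -⅐*(-2) + 3 = 2/7 + 3 = 23/7 ≈ 3.2857)
X(P, J) = 58 + J*(P + P*J²) (X(P, J) = (P*J² + P)*J + 58 = (P + P*J²)*J + 58 = J*(P + P*J²) + 58 = 58 + J*(P + P*J²))
X(A, 200) - 44286 = (58 + 200*(23/7) + (23/7)*200³) - 44286 = (58 + 4600/7 + (23/7)*8000000) - 44286 = (58 + 4600/7 + 184000000/7) - 44286 = 184005006/7 - 44286 = 183695004/7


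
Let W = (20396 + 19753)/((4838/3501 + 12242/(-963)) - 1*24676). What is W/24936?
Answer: -185680203/2847028334624 ≈ -6.5219e-5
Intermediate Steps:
W = -557040609/342520252 (W = 40149/((4838*(1/3501) + 12242*(-1/963)) - 24676) = 40149/((4838/3501 - 12242/963) - 24676) = 40149/(-471608/41623 - 24676) = 40149/(-1027560756/41623) = 40149*(-41623/1027560756) = -557040609/342520252 ≈ -1.6263)
W/24936 = -557040609/342520252/24936 = -557040609/342520252*1/24936 = -185680203/2847028334624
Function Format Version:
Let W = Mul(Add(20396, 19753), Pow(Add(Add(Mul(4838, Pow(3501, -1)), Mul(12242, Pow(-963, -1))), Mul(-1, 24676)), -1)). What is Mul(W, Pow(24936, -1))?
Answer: Rational(-185680203, 2847028334624) ≈ -6.5219e-5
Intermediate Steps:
W = Rational(-557040609, 342520252) (W = Mul(40149, Pow(Add(Add(Mul(4838, Rational(1, 3501)), Mul(12242, Rational(-1, 963))), -24676), -1)) = Mul(40149, Pow(Add(Add(Rational(4838, 3501), Rational(-12242, 963)), -24676), -1)) = Mul(40149, Pow(Add(Rational(-471608, 41623), -24676), -1)) = Mul(40149, Pow(Rational(-1027560756, 41623), -1)) = Mul(40149, Rational(-41623, 1027560756)) = Rational(-557040609, 342520252) ≈ -1.6263)
Mul(W, Pow(24936, -1)) = Mul(Rational(-557040609, 342520252), Pow(24936, -1)) = Mul(Rational(-557040609, 342520252), Rational(1, 24936)) = Rational(-185680203, 2847028334624)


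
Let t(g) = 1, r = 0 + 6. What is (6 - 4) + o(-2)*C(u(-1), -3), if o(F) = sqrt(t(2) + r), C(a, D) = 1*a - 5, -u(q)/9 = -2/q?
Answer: 2 - 23*sqrt(7) ≈ -58.852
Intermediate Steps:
r = 6
u(q) = 18/q (u(q) = -(-18)/q = 18/q)
C(a, D) = -5 + a (C(a, D) = a - 5 = -5 + a)
o(F) = sqrt(7) (o(F) = sqrt(1 + 6) = sqrt(7))
(6 - 4) + o(-2)*C(u(-1), -3) = (6 - 4) + sqrt(7)*(-5 + 18/(-1)) = 2 + sqrt(7)*(-5 + 18*(-1)) = 2 + sqrt(7)*(-5 - 18) = 2 + sqrt(7)*(-23) = 2 - 23*sqrt(7)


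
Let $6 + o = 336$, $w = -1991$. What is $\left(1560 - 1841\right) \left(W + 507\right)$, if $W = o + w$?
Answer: $324274$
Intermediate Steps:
$o = 330$ ($o = -6 + 336 = 330$)
$W = -1661$ ($W = 330 - 1991 = -1661$)
$\left(1560 - 1841\right) \left(W + 507\right) = \left(1560 - 1841\right) \left(-1661 + 507\right) = \left(-281\right) \left(-1154\right) = 324274$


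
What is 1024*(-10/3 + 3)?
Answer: -1024/3 ≈ -341.33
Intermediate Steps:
1024*(-10/3 + 3) = 1024*(-1/3) = -1024/3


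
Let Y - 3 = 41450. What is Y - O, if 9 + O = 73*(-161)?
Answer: 53215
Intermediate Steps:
Y = 41453 (Y = 3 + 41450 = 41453)
O = -11762 (O = -9 + 73*(-161) = -9 - 11753 = -11762)
Y - O = 41453 - 1*(-11762) = 41453 + 11762 = 53215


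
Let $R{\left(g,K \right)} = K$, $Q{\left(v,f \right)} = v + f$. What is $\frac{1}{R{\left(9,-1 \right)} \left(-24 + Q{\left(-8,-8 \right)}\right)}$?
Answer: $\frac{1}{40} \approx 0.025$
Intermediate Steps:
$Q{\left(v,f \right)} = f + v$
$\frac{1}{R{\left(9,-1 \right)} \left(-24 + Q{\left(-8,-8 \right)}\right)} = \frac{1}{\left(-1\right) \left(-24 - 16\right)} = \frac{1}{\left(-1\right) \left(-40\right)} = \frac{1}{40}$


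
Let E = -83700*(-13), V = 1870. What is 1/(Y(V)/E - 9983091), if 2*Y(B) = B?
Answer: -217620/2172520263233 ≈ -1.0017e-7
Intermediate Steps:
E = 1088100
Y(B) = B/2
1/(Y(V)/E - 9983091) = 1/(((½)*1870)/1088100 - 9983091) = 1/(935*(1/1088100) - 9983091) = 1/(187/217620 - 9983091) = 1/(-2172520263233/217620) = -217620/2172520263233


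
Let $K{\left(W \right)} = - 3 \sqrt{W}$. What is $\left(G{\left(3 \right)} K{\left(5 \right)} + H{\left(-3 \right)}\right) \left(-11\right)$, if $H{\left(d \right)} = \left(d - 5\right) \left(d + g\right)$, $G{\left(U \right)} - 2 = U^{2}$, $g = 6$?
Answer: $264 + 363 \sqrt{5} \approx 1075.7$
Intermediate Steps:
$G{\left(U \right)} = 2 + U^{2}$
$H{\left(d \right)} = \left(-5 + d\right) \left(6 + d\right)$ ($H{\left(d \right)} = \left(d - 5\right) \left(d + 6\right) = \left(-5 + d\right) \left(6 + d\right)$)
$\left(G{\left(3 \right)} K{\left(5 \right)} + H{\left(-3 \right)}\right) \left(-11\right) = \left(\left(2 + 3^{2}\right) \left(- 3 \sqrt{5}\right) - \left(33 - 9\right)\right) \left(-11\right) = \left(\left(2 + 9\right) \left(- 3 \sqrt{5}\right) - 24\right) \left(-11\right) = \left(11 \left(- 3 \sqrt{5}\right) - 24\right) \left(-11\right) = \left(- 33 \sqrt{5} - 24\right) \left(-11\right) = \left(-24 - 33 \sqrt{5}\right) \left(-11\right) = 264 + 363 \sqrt{5}$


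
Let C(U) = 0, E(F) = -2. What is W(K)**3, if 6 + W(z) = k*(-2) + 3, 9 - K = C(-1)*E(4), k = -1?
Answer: -1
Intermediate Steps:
K = 9 (K = 9 - 0*(-2) = 9 - 1*0 = 9 + 0 = 9)
W(z) = -1 (W(z) = -6 + (-1*(-2) + 3) = -6 + (2 + 3) = -6 + 5 = -1)
W(K)**3 = (-1)**3 = -1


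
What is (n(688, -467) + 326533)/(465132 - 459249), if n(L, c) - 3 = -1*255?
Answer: 326281/5883 ≈ 55.462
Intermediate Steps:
n(L, c) = -252 (n(L, c) = 3 - 1*255 = 3 - 255 = -252)
(n(688, -467) + 326533)/(465132 - 459249) = (-252 + 326533)/(465132 - 459249) = 326281/5883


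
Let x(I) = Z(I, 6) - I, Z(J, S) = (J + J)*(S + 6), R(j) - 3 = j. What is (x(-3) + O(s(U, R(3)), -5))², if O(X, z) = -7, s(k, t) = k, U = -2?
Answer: 5776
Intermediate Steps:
R(j) = 3 + j
Z(J, S) = 2*J*(6 + S) (Z(J, S) = (2*J)*(6 + S) = 2*J*(6 + S))
x(I) = 23*I (x(I) = 2*I*(6 + 6) - I = 2*I*12 - I = 24*I - I = 23*I)
(x(-3) + O(s(U, R(3)), -5))² = (23*(-3) - 7)² = (-69 - 7)² = (-76)² = 5776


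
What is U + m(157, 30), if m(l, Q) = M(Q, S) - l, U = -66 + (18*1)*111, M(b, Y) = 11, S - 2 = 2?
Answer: 1786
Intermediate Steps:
S = 4 (S = 2 + 2 = 4)
U = 1932 (U = -66 + 18*111 = -66 + 1998 = 1932)
m(l, Q) = 11 - l
U + m(157, 30) = 1932 + (11 - 1*157) = 1932 + (11 - 157) = 1932 - 146 = 1786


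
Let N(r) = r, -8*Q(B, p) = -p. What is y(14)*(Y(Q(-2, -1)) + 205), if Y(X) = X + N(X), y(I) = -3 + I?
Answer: 9009/4 ≈ 2252.3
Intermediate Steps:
Q(B, p) = p/8 (Q(B, p) = -(-1)*p/8 = p/8)
Y(X) = 2*X (Y(X) = X + X = 2*X)
y(14)*(Y(Q(-2, -1)) + 205) = (-3 + 14)*(2*((⅛)*(-1)) + 205) = 11*(2*(-⅛) + 205) = 11*(-¼ + 205) = 11*(819/4) = 9009/4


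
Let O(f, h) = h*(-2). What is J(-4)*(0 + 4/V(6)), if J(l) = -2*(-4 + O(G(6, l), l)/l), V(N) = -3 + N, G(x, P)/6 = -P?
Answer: 16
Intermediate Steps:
G(x, P) = -6*P (G(x, P) = 6*(-P) = -6*P)
O(f, h) = -2*h
J(l) = 12 (J(l) = -2*(-4 + (-2*l)/l) = -2*(-4 - 2) = -2*(-6) = 12)
J(-4)*(0 + 4/V(6)) = 12*(0 + 4/(-3 + 6)) = 12*(0 + 4/3) = 12*(4/3) = 16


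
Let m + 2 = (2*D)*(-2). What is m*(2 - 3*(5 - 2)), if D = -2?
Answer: -42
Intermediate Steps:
m = 6 (m = -2 + (2*(-2))*(-2) = -2 - 4*(-2) = -2 + 8 = 6)
m*(2 - 3*(5 - 2)) = 6*(2 - 3*(5 - 2)) = 6*(2 - 3*3) = 6*(2 - 9) = 6*(-7) = -42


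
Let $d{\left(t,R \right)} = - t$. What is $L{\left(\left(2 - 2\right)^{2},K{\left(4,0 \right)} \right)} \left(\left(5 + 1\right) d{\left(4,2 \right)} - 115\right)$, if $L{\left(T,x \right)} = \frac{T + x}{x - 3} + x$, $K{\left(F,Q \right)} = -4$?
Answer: $\frac{3336}{7} \approx 476.57$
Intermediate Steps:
$L{\left(T,x \right)} = x + \frac{T + x}{-3 + x}$ ($L{\left(T,x \right)} = \frac{T + x}{-3 + x} + x = x + \frac{T + x}{-3 + x}$)
$L{\left(\left(2 - 2\right)^{2},K{\left(4,0 \right)} \right)} \left(\left(5 + 1\right) d{\left(4,2 \right)} - 115\right) = \frac{\left(2 - 2\right)^{2} + \left(-4\right)^{2} - -8}{-3 - 4} \left(\left(5 + 1\right) \left(\left(-1\right) 4\right) - 115\right) = \frac{0^{2} + 16 + 8}{-7} \left(6 \left(-4\right) - 115\right) = - \frac{0 + 16 + 8}{7} \left(-24 - 115\right) = \left(- \frac{1}{7}\right) 24 \left(-139\right) = \left(- \frac{24}{7}\right) \left(-139\right) = \frac{3336}{7}$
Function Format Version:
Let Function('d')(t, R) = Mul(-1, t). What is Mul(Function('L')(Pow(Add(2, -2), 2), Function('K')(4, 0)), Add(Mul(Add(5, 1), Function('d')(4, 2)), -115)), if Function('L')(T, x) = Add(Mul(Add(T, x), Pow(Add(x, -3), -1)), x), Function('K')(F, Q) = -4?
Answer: Rational(3336, 7) ≈ 476.57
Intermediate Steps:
Function('L')(T, x) = Add(x, Mul(Pow(Add(-3, x), -1), Add(T, x))) (Function('L')(T, x) = Add(Mul(Add(T, x), Pow(Add(-3, x), -1)), x) = Add(Mul(Pow(Add(-3, x), -1), Add(T, x)), x) = Add(x, Mul(Pow(Add(-3, x), -1), Add(T, x))))
Mul(Function('L')(Pow(Add(2, -2), 2), Function('K')(4, 0)), Add(Mul(Add(5, 1), Function('d')(4, 2)), -115)) = Mul(Mul(Pow(Add(-3, -4), -1), Add(Pow(Add(2, -2), 2), Pow(-4, 2), Mul(-2, -4))), Add(Mul(Add(5, 1), Mul(-1, 4)), -115)) = Mul(Mul(Pow(-7, -1), Add(Pow(0, 2), 16, 8)), Add(Mul(6, -4), -115)) = Mul(Mul(Rational(-1, 7), Add(0, 16, 8)), Add(-24, -115)) = Mul(Mul(Rational(-1, 7), 24), -139) = Mul(Rational(-24, 7), -139) = Rational(3336, 7)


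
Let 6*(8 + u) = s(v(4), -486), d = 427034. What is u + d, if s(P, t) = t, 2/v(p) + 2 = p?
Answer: 426945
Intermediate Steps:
v(p) = 2/(-2 + p)
u = -89 (u = -8 + (1/6)*(-486) = -8 - 81 = -89)
u + d = -89 + 427034 = 426945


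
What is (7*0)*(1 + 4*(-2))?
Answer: 0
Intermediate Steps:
(7*0)*(1 + 4*(-2)) = 0*(1 - 8) = 0*(-7) = 0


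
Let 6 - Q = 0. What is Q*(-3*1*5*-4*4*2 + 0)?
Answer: 2880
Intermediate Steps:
Q = 6 (Q = 6 - 1*0 = 6 + 0 = 6)
Q*(-3*1*5*-4*4*2 + 0) = 6*(-3*1*5*-4*4*2 + 0) = 6*(-15*(-16*2) + 0) = 6*(-15*(-32) + 0) = 6*(-3*(-160) + 0) = 6*(480 + 0) = 6*480 = 2880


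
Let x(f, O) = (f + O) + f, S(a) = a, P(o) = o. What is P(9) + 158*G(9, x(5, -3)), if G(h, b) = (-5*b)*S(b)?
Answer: -38701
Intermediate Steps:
x(f, O) = O + 2*f (x(f, O) = (O + f) + f = O + 2*f)
G(h, b) = -5*b² (G(h, b) = (-5*b)*b = -5*b²)
P(9) + 158*G(9, x(5, -3)) = 9 + 158*(-5*(-3 + 2*5)²) = 9 + 158*(-5*(-3 + 10)²) = 9 + 158*(-5*7²) = 9 + 158*(-5*49) = 9 + 158*(-245) = 9 - 38710 = -38701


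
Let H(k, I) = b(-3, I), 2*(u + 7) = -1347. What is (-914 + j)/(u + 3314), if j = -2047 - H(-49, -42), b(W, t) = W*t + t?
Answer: -6090/5267 ≈ -1.1563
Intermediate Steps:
u = -1361/2 (u = -7 + (½)*(-1347) = -7 - 1347/2 = -1361/2 ≈ -680.50)
b(W, t) = t + W*t
H(k, I) = -2*I (H(k, I) = I*(1 - 3) = I*(-2) = -2*I)
j = -2131 (j = -2047 - (-2)*(-42) = -2047 - 1*84 = -2047 - 84 = -2131)
(-914 + j)/(u + 3314) = (-914 - 2131)/(-1361/2 + 3314) = -3045/5267/2 = -3045*2/5267 = -6090/5267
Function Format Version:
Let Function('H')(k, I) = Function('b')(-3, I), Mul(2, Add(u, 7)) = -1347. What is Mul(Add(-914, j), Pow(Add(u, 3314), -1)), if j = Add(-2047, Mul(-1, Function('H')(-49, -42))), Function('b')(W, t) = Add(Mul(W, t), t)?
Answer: Rational(-6090, 5267) ≈ -1.1563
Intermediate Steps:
u = Rational(-1361, 2) (u = Add(-7, Mul(Rational(1, 2), -1347)) = Add(-7, Rational(-1347, 2)) = Rational(-1361, 2) ≈ -680.50)
Function('b')(W, t) = Add(t, Mul(W, t))
Function('H')(k, I) = Mul(-2, I) (Function('H')(k, I) = Mul(I, Add(1, -3)) = Mul(I, -2) = Mul(-2, I))
j = -2131 (j = Add(-2047, Mul(-1, Mul(-2, -42))) = Add(-2047, Mul(-1, 84)) = Add(-2047, -84) = -2131)
Mul(Add(-914, j), Pow(Add(u, 3314), -1)) = Mul(Add(-914, -2131), Pow(Add(Rational(-1361, 2), 3314), -1)) = Mul(-3045, Pow(Rational(5267, 2), -1)) = Mul(-3045, Rational(2, 5267)) = Rational(-6090, 5267)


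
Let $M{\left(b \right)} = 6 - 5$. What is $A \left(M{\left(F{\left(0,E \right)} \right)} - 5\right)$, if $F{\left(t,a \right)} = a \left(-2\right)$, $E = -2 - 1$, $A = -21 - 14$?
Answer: $140$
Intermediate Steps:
$A = -35$
$E = -3$ ($E = -2 - 1 = -3$)
$F{\left(t,a \right)} = - 2 a$
$M{\left(b \right)} = 1$
$A \left(M{\left(F{\left(0,E \right)} \right)} - 5\right) = - 35 \left(1 - 5\right) = \left(-35\right) \left(-4\right) = 140$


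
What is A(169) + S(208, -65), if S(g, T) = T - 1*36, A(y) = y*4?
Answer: 575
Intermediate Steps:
A(y) = 4*y
S(g, T) = -36 + T (S(g, T) = T - 36 = -36 + T)
A(169) + S(208, -65) = 4*169 + (-36 - 65) = 676 - 101 = 575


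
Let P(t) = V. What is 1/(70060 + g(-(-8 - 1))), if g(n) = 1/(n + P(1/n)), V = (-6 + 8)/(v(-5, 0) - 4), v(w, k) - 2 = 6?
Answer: 19/1331142 ≈ 1.4273e-5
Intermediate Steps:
v(w, k) = 8 (v(w, k) = 2 + 6 = 8)
V = ½ (V = (-6 + 8)/(8 - 4) = 2/4 = 2*(¼) = ½ ≈ 0.50000)
P(t) = ½
g(n) = 1/(½ + n) (g(n) = 1/(n + ½) = 1/(½ + n))
1/(70060 + g(-(-8 - 1))) = 1/(70060 + 2/(1 + 2*(-(-8 - 1)))) = 1/(70060 + 2/(1 + 2*(-1*(-9)))) = 1/(70060 + 2/(1 + 2*9)) = 1/(70060 + 2/(1 + 18)) = 1/(70060 + 2/19) = 1/(1331142/19) = 19/1331142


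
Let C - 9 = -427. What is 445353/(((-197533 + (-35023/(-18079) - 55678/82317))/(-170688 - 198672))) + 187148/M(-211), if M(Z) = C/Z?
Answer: 299832344607385166098/323365372555709 ≈ 9.2723e+5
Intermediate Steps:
C = -418 (C = 9 - 427 = -418)
M(Z) = -418/Z
445353/(((-197533 + (-35023/(-18079) - 55678/82317))/(-170688 - 198672))) + 187148/M(-211) = 445353/(((-197533 + (-35023/(-18079) - 55678/82317))/(-170688 - 198672))) + 187148/((-418/(-211))) = 445353/(((-197533 + (-35023*(-1/18079) - 55678*1/82317))/(-369360))) + 187148/((-418*(-1/211))) = 445353/(((-197533 + (35023/18079 - 55678/82317))*(-1/369360))) + 187148/(418/211) = 445353/(((-197533 + 1876385729/1488209043)*(-1/369360))) + 187148*(211/418) = 445353/((-293968520505190/1488209043*(-1/369360))) + 19744114/209 = 445353/(1547202739501/2893078379592) + 19744114/209 = 445353*(2893078379592/1547202739501) + 19744114/209 = 1288441135586435976/1547202739501 + 19744114/209 = 299832344607385166098/323365372555709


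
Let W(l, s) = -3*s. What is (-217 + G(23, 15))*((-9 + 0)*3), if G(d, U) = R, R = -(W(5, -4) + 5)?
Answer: 6318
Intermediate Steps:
R = -17 (R = -(-3*(-4) + 5) = -(12 + 5) = -1*17 = -17)
G(d, U) = -17
(-217 + G(23, 15))*((-9 + 0)*3) = (-217 - 17)*((-9 + 0)*3) = -(-2106)*3 = -234*(-27) = 6318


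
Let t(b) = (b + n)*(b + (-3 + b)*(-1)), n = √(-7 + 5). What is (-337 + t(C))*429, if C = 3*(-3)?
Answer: -156156 + 1287*I*√2 ≈ -1.5616e+5 + 1820.1*I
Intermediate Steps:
C = -9
n = I*√2 (n = √(-2) = I*√2 ≈ 1.4142*I)
t(b) = 3*b + 3*I*√2 (t(b) = (b + I*√2)*(b + (-3 + b)*(-1)) = (b + I*√2)*(b + (3 - b)) = (b + I*√2)*3 = 3*b + 3*I*√2)
(-337 + t(C))*429 = (-337 + (3*(-9) + 3*I*√2))*429 = (-337 + (-27 + 3*I*√2))*429 = (-364 + 3*I*√2)*429 = -156156 + 1287*I*√2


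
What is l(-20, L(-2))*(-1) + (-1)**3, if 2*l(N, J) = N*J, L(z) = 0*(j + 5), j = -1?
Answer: -1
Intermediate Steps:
L(z) = 0 (L(z) = 0*(-1 + 5) = 0*4 = 0)
l(N, J) = J*N/2 (l(N, J) = (N*J)/2 = (J*N)/2 = J*N/2)
l(-20, L(-2))*(-1) + (-1)**3 = ((1/2)*0*(-20))*(-1) + (-1)**3 = 0*(-1) - 1 = 0 - 1 = -1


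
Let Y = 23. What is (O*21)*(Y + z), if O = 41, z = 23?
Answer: 39606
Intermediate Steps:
(O*21)*(Y + z) = (41*21)*(23 + 23) = 861*46 = 39606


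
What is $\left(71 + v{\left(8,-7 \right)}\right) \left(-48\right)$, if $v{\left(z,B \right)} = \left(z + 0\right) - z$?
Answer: $-3408$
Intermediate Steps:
$v{\left(z,B \right)} = 0$ ($v{\left(z,B \right)} = z - z = 0$)
$\left(71 + v{\left(8,-7 \right)}\right) \left(-48\right) = \left(71 + 0\right) \left(-48\right) = 71 \left(-48\right) = -3408$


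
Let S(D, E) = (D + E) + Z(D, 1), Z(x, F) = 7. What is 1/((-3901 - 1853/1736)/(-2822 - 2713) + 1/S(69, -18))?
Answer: 278654040/201250061 ≈ 1.3846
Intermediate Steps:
S(D, E) = 7 + D + E (S(D, E) = (D + E) + 7 = 7 + D + E)
1/((-3901 - 1853/1736)/(-2822 - 2713) + 1/S(69, -18)) = 1/((-3901 - 1853/1736)/(-2822 - 2713) + 1/(7 + 69 - 18)) = 1/((-3901 - 1853*1/1736)/(-5535) + 1/58) = 1/((-3901 - 1853/1736)*(-1/5535) + 1/58) = 1/(-6773989/1736*(-1/5535) + 1/58) = 1/(6773989/9608760 + 1/58) = 1/(201250061/278654040) = 278654040/201250061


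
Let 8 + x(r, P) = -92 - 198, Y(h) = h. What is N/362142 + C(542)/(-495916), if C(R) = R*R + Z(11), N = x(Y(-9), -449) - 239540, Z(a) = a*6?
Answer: -18778973789/14966001006 ≈ -1.2548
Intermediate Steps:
Z(a) = 6*a
x(r, P) = -298 (x(r, P) = -8 + (-92 - 198) = -8 - 290 = -298)
N = -239838 (N = -298 - 239540 = -239838)
C(R) = 66 + R**2 (C(R) = R*R + 6*11 = R**2 + 66 = 66 + R**2)
N/362142 + C(542)/(-495916) = -239838/362142 + (66 + 542**2)/(-495916) = -239838*1/362142 + (66 + 293764)*(-1/495916) = -39973/60357 + 293830*(-1/495916) = -39973/60357 - 146915/247958 = -18778973789/14966001006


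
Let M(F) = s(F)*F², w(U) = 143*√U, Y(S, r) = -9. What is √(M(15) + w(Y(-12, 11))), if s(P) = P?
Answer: √(3375 + 429*I) ≈ 58.211 + 3.6848*I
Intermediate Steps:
M(F) = F³ (M(F) = F*F² = F³)
√(M(15) + w(Y(-12, 11))) = √(15³ + 143*√(-9)) = √(3375 + 143*(3*I)) = √(3375 + 429*I)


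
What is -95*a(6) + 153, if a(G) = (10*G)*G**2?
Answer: -205047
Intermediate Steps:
a(G) = 10*G**3
-95*a(6) + 153 = -950*6**3 + 153 = -950*216 + 153 = -95*2160 + 153 = -205200 + 153 = -205047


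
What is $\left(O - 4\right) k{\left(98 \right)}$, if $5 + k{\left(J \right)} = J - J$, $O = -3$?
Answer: $35$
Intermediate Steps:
$k{\left(J \right)} = -5$ ($k{\left(J \right)} = -5 + \left(J - J\right) = -5 + 0 = -5$)
$\left(O - 4\right) k{\left(98 \right)} = \left(-3 - 4\right) \left(-5\right) = \left(-7\right) \left(-5\right) = 35$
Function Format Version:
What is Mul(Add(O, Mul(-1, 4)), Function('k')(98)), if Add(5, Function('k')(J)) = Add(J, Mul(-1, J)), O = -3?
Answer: 35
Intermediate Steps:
Function('k')(J) = -5 (Function('k')(J) = Add(-5, Add(J, Mul(-1, J))) = Add(-5, 0) = -5)
Mul(Add(O, Mul(-1, 4)), Function('k')(98)) = Mul(Add(-3, Mul(-1, 4)), -5) = Mul(Add(-3, -4), -5) = Mul(-7, -5) = 35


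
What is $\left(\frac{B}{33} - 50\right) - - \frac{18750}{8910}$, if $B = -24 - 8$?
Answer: $- \frac{14513}{297} \approx -48.865$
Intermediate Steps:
$B = -32$
$\left(\frac{B}{33} - 50\right) - - \frac{18750}{8910} = \left(\frac{1}{33} \left(-32\right) - 50\right) - - \frac{18750}{8910} = \left(\frac{1}{33} \left(-32\right) - 50\right) - \left(-18750\right) \frac{1}{8910} = \left(- \frac{32}{33} - 50\right) - - \frac{625}{297} = - \frac{1682}{33} + \frac{625}{297} = - \frac{14513}{297}$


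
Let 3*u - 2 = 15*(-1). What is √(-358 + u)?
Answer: I*√3261/3 ≈ 19.035*I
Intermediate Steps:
u = -13/3 (u = ⅔ + (15*(-1))/3 = ⅔ + (⅓)*(-15) = ⅔ - 5 = -13/3 ≈ -4.3333)
√(-358 + u) = √(-358 - 13/3) = √(-1087/3) = I*√3261/3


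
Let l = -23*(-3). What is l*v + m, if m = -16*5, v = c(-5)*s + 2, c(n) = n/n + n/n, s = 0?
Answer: 58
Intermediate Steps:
c(n) = 2 (c(n) = 1 + 1 = 2)
v = 2 (v = 2*0 + 2 = 0 + 2 = 2)
l = 69
m = -80
l*v + m = 69*2 - 80 = 138 - 80 = 58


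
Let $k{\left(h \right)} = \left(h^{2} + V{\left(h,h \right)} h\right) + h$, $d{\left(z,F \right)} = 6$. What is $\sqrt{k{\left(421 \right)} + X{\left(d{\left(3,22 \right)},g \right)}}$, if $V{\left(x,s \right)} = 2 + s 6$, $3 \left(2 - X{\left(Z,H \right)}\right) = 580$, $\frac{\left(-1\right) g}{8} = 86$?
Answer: $\frac{2 \sqrt{2793957}}{3} \approx 1114.3$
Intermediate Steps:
$g = -688$ ($g = \left(-8\right) 86 = -688$)
$X{\left(Z,H \right)} = - \frac{574}{3}$ ($X{\left(Z,H \right)} = 2 - \frac{580}{3} = - \frac{574}{3}$)
$V{\left(x,s \right)} = 2 + 6 s$
$k{\left(h \right)} = h + h^{2} + h \left(2 + 6 h\right)$ ($k{\left(h \right)} = \left(h^{2} + \left(2 + 6 h\right) h\right) + h = \left(h^{2} + h \left(2 + 6 h\right)\right) + h = h + h^{2} + h \left(2 + 6 h\right)$)
$\sqrt{k{\left(421 \right)} + X{\left(d{\left(3,22 \right)},g \right)}} = \sqrt{421 \left(3 + 7 \cdot 421\right) - \frac{574}{3}} = \sqrt{421 \left(3 + 2947\right) - \frac{574}{3}} = \sqrt{421 \cdot 2950 - \frac{574}{3}} = \sqrt{1241950 - \frac{574}{3}} = \sqrt{\frac{3725276}{3}} = \frac{2 \sqrt{2793957}}{3}$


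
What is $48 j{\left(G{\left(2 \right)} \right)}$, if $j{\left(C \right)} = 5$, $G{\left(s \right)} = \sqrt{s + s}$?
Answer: $240$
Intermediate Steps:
$G{\left(s \right)} = \sqrt{2} \sqrt{s}$ ($G{\left(s \right)} = \sqrt{2 s} = \sqrt{2} \sqrt{s}$)
$48 j{\left(G{\left(2 \right)} \right)} = 48 \cdot 5 = 240$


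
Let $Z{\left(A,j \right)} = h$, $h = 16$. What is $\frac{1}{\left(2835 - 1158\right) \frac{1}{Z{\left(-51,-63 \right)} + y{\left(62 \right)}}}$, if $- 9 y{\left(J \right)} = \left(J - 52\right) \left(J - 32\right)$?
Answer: $- \frac{4}{387} \approx -0.010336$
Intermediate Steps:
$Z{\left(A,j \right)} = 16$
$y{\left(J \right)} = - \frac{\left(-52 + J\right) \left(-32 + J\right)}{9}$ ($y{\left(J \right)} = - \frac{\left(J - 52\right) \left(J - 32\right)}{9} = - \frac{\left(-52 + J\right) \left(-32 + J\right)}{9}$)
$\frac{1}{\left(2835 - 1158\right) \frac{1}{Z{\left(-51,-63 \right)} + y{\left(62 \right)}}} = \frac{1}{\left(2835 - 1158\right) \frac{1}{16 - \left(- \frac{3544}{9} + \frac{3844}{9}\right)}} = \frac{1}{1677 \frac{1}{16 - \frac{100}{3}}} = \frac{1}{1677 \frac{1}{- \frac{52}{3}}} = \frac{1}{1677 \left(- \frac{3}{52}\right)} = \frac{1}{- \frac{387}{4}} = - \frac{4}{387}$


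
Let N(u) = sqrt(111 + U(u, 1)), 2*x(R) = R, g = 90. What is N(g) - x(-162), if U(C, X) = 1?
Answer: 81 + 4*sqrt(7) ≈ 91.583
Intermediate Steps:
x(R) = R/2
N(u) = 4*sqrt(7) (N(u) = sqrt(111 + 1) = sqrt(112) = 4*sqrt(7))
N(g) - x(-162) = 4*sqrt(7) - (-162)/2 = 4*sqrt(7) - 1*(-81) = 4*sqrt(7) + 81 = 81 + 4*sqrt(7)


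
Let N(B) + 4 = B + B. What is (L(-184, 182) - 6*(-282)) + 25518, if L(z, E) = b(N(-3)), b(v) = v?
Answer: 27200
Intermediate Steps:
N(B) = -4 + 2*B (N(B) = -4 + (B + B) = -4 + 2*B)
L(z, E) = -10 (L(z, E) = -4 + 2*(-3) = -4 - 6 = -10)
(L(-184, 182) - 6*(-282)) + 25518 = (-10 - 6*(-282)) + 25518 = (-10 + 1692) + 25518 = 1682 + 25518 = 27200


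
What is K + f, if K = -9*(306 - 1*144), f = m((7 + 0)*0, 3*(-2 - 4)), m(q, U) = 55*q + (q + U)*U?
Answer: -1134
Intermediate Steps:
m(q, U) = 55*q + U*(U + q) (m(q, U) = 55*q + (U + q)*U = 55*q + U*(U + q))
f = 324 (f = (3*(-2 - 4))**2 + 55*((7 + 0)*0) + (3*(-2 - 4))*((7 + 0)*0) = (3*(-6))**2 + 55*(7*0) + (3*(-6))*(7*0) = (-18)**2 + 55*0 - 18*0 = 324 + 0 + 0 = 324)
K = -1458 (K = -9*(306 - 144) = -9*162 = -1458)
K + f = -1458 + 324 = -1134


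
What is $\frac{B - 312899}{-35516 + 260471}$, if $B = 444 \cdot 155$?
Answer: $- \frac{244079}{224955} \approx -1.085$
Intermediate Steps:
$B = 68820$
$\frac{B - 312899}{-35516 + 260471} = \frac{68820 - 312899}{-35516 + 260471} = - \frac{244079}{224955}$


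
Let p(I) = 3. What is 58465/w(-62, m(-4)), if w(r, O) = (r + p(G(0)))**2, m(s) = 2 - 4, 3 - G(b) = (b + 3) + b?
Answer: 58465/3481 ≈ 16.795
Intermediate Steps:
G(b) = -2*b (G(b) = 3 - ((b + 3) + b) = 3 - ((3 + b) + b) = 3 - (3 + 2*b) = 3 + (-3 - 2*b) = -2*b)
m(s) = -2
w(r, O) = (3 + r)**2 (w(r, O) = (r + 3)**2 = (3 + r)**2)
58465/w(-62, m(-4)) = 58465/((3 - 62)**2) = 58465/((-59)**2) = 58465/3481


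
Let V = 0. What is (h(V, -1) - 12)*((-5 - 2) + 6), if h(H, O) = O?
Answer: 13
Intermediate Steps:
(h(V, -1) - 12)*((-5 - 2) + 6) = (-1 - 12)*((-5 - 2) + 6) = -13*(-7 + 6) = -13*(-1) = 13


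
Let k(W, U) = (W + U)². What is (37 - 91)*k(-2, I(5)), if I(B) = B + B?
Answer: -3456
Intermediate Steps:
I(B) = 2*B
k(W, U) = (U + W)²
(37 - 91)*k(-2, I(5)) = (37 - 91)*(2*5 - 2)² = -54*(10 - 2)² = -54*8² = -54*64 = -3456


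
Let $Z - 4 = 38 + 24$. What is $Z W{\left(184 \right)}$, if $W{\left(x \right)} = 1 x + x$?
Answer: $24288$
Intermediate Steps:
$W{\left(x \right)} = 2 x$ ($W{\left(x \right)} = x + x = 2 x$)
$Z = 66$ ($Z = 4 + \left(38 + 24\right) = 4 + 62 = 66$)
$Z W{\left(184 \right)} = 66 \cdot 2 \cdot 184 = 66 \cdot 368 = 24288$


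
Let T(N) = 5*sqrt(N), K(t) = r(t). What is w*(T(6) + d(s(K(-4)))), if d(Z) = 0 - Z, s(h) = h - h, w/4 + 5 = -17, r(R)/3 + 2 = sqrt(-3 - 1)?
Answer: -440*sqrt(6) ≈ -1077.8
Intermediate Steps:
r(R) = -6 + 6*I (r(R) = -6 + 3*sqrt(-3 - 1) = -6 + 3*sqrt(-4) = -6 + 3*(2*I) = -6 + 6*I)
w = -88 (w = -20 + 4*(-17) = -20 - 68 = -88)
K(t) = -6 + 6*I
s(h) = 0
d(Z) = -Z
w*(T(6) + d(s(K(-4)))) = -88*(5*sqrt(6) - 1*0) = -88*(5*sqrt(6) + 0) = -440*sqrt(6)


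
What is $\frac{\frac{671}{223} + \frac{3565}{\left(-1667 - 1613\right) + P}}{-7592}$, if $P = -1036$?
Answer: $- \frac{2101041}{7307057056} \approx -0.00028754$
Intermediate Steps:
$\frac{\frac{671}{223} + \frac{3565}{\left(-1667 - 1613\right) + P}}{-7592} = \frac{\frac{671}{223} + \frac{3565}{\left(-1667 - 1613\right) - 1036}}{-7592} = \left(671 \cdot \frac{1}{223} + \frac{3565}{-3280 - 1036}\right) \left(- \frac{1}{7592}\right) = \left(\frac{671}{223} + \frac{3565}{-4316}\right) \left(- \frac{1}{7592}\right) = \left(\frac{671}{223} + 3565 \left(- \frac{1}{4316}\right)\right) \left(- \frac{1}{7592}\right) = \left(\frac{671}{223} - \frac{3565}{4316}\right) \left(- \frac{1}{7592}\right) = \frac{2101041}{962468} \left(- \frac{1}{7592}\right) = - \frac{2101041}{7307057056}$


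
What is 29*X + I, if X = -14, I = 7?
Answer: -399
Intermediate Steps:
29*X + I = 29*(-14) + 7 = -406 + 7 = -399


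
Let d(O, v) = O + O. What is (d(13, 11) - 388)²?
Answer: 131044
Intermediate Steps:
d(O, v) = 2*O
(d(13, 11) - 388)² = (2*13 - 388)² = (26 - 388)² = (-362)² = 131044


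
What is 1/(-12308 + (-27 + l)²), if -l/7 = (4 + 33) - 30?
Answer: -1/6532 ≈ -0.00015309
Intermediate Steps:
l = -49 (l = -7*((4 + 33) - 30) = -7*(37 - 30) = -7*7 = -49)
1/(-12308 + (-27 + l)²) = 1/(-12308 + (-27 - 49)²) = 1/(-12308 + (-76)²) = 1/(-12308 + 5776) = 1/(-6532) = -1/6532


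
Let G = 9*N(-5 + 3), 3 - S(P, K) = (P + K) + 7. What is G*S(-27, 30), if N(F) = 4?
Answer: -252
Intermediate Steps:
S(P, K) = -4 - K - P (S(P, K) = 3 - ((P + K) + 7) = 3 - ((K + P) + 7) = 3 - (7 + K + P) = 3 + (-7 - K - P) = -4 - K - P)
G = 36 (G = 9*4 = 36)
G*S(-27, 30) = 36*(-4 - 1*30 - 1*(-27)) = 36*(-4 - 30 + 27) = 36*(-7) = -252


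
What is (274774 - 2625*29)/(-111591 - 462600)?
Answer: -198649/574191 ≈ -0.34596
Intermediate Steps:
(274774 - 2625*29)/(-111591 - 462600) = (274774 - 76125)/(-574191) = 198649*(-1/574191) = -198649/574191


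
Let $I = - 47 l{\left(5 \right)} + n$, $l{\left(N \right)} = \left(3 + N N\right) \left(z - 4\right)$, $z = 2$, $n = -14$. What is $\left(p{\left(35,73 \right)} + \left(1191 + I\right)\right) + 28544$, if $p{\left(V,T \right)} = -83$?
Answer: $32270$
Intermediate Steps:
$l{\left(N \right)} = -6 - 2 N^{2}$ ($l{\left(N \right)} = \left(3 + N N\right) \left(2 - 4\right) = \left(3 + N^{2}\right) \left(-2\right) = -6 - 2 N^{2}$)
$I = 2618$ ($I = - 47 \left(-6 - 2 \cdot 5^{2}\right) - 14 = - 47 \left(-6 - 50\right) - 14 = \left(-47\right) \left(-56\right) - 14 = 2632 - 14 = 2618$)
$\left(p{\left(35,73 \right)} + \left(1191 + I\right)\right) + 28544 = \left(-83 + \left(1191 + 2618\right)\right) + 28544 = \left(-83 + 3809\right) + 28544 = 3726 + 28544 = 32270$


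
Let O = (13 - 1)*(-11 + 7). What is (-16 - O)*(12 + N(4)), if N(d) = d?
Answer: 512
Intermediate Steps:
O = -48 (O = 12*(-4) = -48)
(-16 - O)*(12 + N(4)) = (-16 - 1*(-48))*(12 + 4) = (-16 + 48)*16 = 32*16 = 512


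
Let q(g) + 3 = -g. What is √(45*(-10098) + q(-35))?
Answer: I*√454378 ≈ 674.08*I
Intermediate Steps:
q(g) = -3 - g
√(45*(-10098) + q(-35)) = √(45*(-10098) + (-3 - 1*(-35))) = √(-454410 + (-3 + 35)) = √(-454410 + 32) = √(-454378) = I*√454378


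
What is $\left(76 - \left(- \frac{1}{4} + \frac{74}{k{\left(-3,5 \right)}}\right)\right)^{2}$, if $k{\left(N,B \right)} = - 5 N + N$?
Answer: $\frac{707281}{144} \approx 4911.7$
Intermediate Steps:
$k{\left(N,B \right)} = - 4 N$
$\left(76 - \left(- \frac{1}{4} + \frac{74}{k{\left(-3,5 \right)}}\right)\right)^{2} = \left(76 - \left(- \frac{1}{4} + \frac{37}{6}\right)\right)^{2} = \left(76 - \left(- \frac{1}{4} + \frac{74}{12}\right)\right)^{2} = \left(76 + \left(\frac{1}{4} - \frac{37}{6}\right)\right)^{2} = \left(76 - \frac{71}{12}\right)^{2} = \left(\frac{841}{12}\right)^{2} = \frac{707281}{144}$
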